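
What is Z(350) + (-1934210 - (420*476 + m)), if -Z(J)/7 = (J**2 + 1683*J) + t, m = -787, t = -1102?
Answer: -7106479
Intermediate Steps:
Z(J) = 7714 - 11781*J - 7*J**2 (Z(J) = -7*((J**2 + 1683*J) - 1102) = -7*(-1102 + J**2 + 1683*J) = 7714 - 11781*J - 7*J**2)
Z(350) + (-1934210 - (420*476 + m)) = (7714 - 11781*350 - 7*350**2) + (-1934210 - (420*476 - 787)) = (7714 - 4123350 - 7*122500) + (-1934210 - (199920 - 787)) = (7714 - 4123350 - 857500) + (-1934210 - 1*199133) = -4973136 + (-1934210 - 199133) = -4973136 - 2133343 = -7106479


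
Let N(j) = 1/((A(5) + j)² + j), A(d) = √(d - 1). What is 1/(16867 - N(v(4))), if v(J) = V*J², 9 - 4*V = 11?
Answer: 28/472275 ≈ 5.9287e-5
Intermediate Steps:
V = -½ (V = 9/4 - ¼*11 = 9/4 - 11/4 = -½ ≈ -0.50000)
A(d) = √(-1 + d)
v(J) = -J²/2
N(j) = 1/(j + (2 + j)²) (N(j) = 1/((√(-1 + 5) + j)² + j) = 1/((√4 + j)² + j) = 1/((2 + j)² + j) = 1/(j + (2 + j)²))
1/(16867 - N(v(4))) = 1/(16867 - 1/(-½*4² + (2 - ½*4²)²)) = 1/(16867 - 1/(-½*16 + (2 - ½*16)²)) = 1/(16867 - 1/(-8 + (2 - 8)²)) = 1/(16867 - 1/(-8 + (-6)²)) = 1/(16867 - 1/(-8 + 36)) = 1/(16867 - 1/28) = 1/(472275/28) = 28/472275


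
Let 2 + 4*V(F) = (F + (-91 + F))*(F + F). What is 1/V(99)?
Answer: 1/5296 ≈ 0.00018882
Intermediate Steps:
V(F) = -1/2 + F*(-91 + 2*F)/2 (V(F) = -1/2 + ((F + (-91 + F))*(F + F))/4 = -1/2 + ((-91 + 2*F)*(2*F))/4 = -1/2 + (2*F*(-91 + 2*F))/4 = -1/2 + F*(-91 + 2*F)/2)
1/V(99) = 1/(-1/2 + 99**2 - 91/2*99) = 1/(-1/2 + 9801 - 9009/2) = 1/5296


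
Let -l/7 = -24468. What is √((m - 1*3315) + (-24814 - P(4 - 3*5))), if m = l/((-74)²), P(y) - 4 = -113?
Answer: I*√38316561/37 ≈ 167.3*I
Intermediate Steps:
P(y) = -109 (P(y) = 4 - 113 = -109)
l = 171276 (l = -7*(-24468) = 171276)
m = 42819/1369 (m = 171276/((-74)²) = 171276/5476 = 171276*(1/5476) = 42819/1369 ≈ 31.278)
√((m - 1*3315) + (-24814 - P(4 - 3*5))) = √((42819/1369 - 1*3315) + (-24814 - 1*(-109))) = √((42819/1369 - 3315) + (-24814 + 109)) = √(-4495416/1369 - 24705) = √(-38316561/1369) = I*√38316561/37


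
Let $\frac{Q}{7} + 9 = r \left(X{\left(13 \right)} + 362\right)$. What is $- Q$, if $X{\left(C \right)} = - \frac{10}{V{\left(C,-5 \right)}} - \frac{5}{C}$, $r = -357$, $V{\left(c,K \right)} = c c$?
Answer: $\frac{152707044}{169} \approx 9.0359 \cdot 10^{5}$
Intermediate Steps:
$V{\left(c,K \right)} = c^{2}$
$X{\left(C \right)} = - \frac{10}{C^{2}} - \frac{5}{C}$
$Q = - \frac{152707044}{169}$ ($Q = -63 + 7 \left(- 357 \left(\frac{5 \left(-2 - 13\right)}{169} + 362\right)\right) = -63 + 7 \left(- 357 \left(5 \cdot \frac{1}{169} \left(-2 - 13\right) + 362\right)\right) = -63 + 7 \left(- 357 \left(5 \cdot \frac{1}{169} \left(-15\right) + 362\right)\right) = -63 + 7 \left(- 357 \left(- \frac{75}{169} + 362\right)\right) = -63 + 7 \left(\left(-357\right) \frac{61103}{169}\right) = -63 + 7 \left(- \frac{21813771}{169}\right) = -63 - \frac{152696397}{169} = - \frac{152707044}{169} \approx -9.0359 \cdot 10^{5}$)
$- Q = \left(-1\right) \left(- \frac{152707044}{169}\right) = \frac{152707044}{169}$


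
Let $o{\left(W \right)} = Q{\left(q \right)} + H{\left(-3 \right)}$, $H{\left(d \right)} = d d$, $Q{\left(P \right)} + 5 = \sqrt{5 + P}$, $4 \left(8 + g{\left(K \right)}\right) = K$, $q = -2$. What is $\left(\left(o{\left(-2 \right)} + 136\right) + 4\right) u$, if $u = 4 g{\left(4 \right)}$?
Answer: $-4032 - 28 \sqrt{3} \approx -4080.5$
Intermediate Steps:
$g{\left(K \right)} = -8 + \frac{K}{4}$
$u = -28$ ($u = 4 \left(-8 + \frac{1}{4} \cdot 4\right) = 4 \left(-8 + 1\right) = 4 \left(-7\right) = -28$)
$Q{\left(P \right)} = -5 + \sqrt{5 + P}$
$H{\left(d \right)} = d^{2}$
$o{\left(W \right)} = 4 + \sqrt{3}$ ($o{\left(W \right)} = \left(-5 + \sqrt{5 - 2}\right) + \left(-3\right)^{2} = \left(-5 + \sqrt{3}\right) + 9 = 4 + \sqrt{3}$)
$\left(\left(o{\left(-2 \right)} + 136\right) + 4\right) u = \left(\left(\left(4 + \sqrt{3}\right) + 136\right) + 4\right) \left(-28\right) = \left(\left(140 + \sqrt{3}\right) + 4\right) \left(-28\right) = \left(144 + \sqrt{3}\right) \left(-28\right) = -4032 - 28 \sqrt{3}$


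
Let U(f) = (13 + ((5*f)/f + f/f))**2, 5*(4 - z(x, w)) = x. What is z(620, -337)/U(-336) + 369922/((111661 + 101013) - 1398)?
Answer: 54094361/38135318 ≈ 1.4185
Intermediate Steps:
z(x, w) = 4 - x/5
U(f) = 361 (U(f) = (13 + (5 + 1))**2 = (13 + 6)**2 = 19**2 = 361)
z(620, -337)/U(-336) + 369922/((111661 + 101013) - 1398) = (4 - 1/5*620)/361 + 369922/((111661 + 101013) - 1398) = (4 - 124)*(1/361) + 369922/(212674 - 1398) = -120*1/361 + 369922/211276 = -120/361 + 369922*(1/211276) = -120/361 + 184961/105638 = 54094361/38135318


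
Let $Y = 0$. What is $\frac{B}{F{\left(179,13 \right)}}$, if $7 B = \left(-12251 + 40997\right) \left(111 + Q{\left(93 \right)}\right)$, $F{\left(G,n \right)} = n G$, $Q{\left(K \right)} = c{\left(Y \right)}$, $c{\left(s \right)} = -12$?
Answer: $\frac{2845854}{16289} \approx 174.71$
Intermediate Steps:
$Q{\left(K \right)} = -12$
$F{\left(G,n \right)} = G n$
$B = \frac{2845854}{7}$ ($B = \frac{\left(-12251 + 40997\right) \left(111 - 12\right)}{7} = \frac{28746 \cdot 99}{7} = \frac{1}{7} \cdot 2845854 = \frac{2845854}{7} \approx 4.0655 \cdot 10^{5}$)
$\frac{B}{F{\left(179,13 \right)}} = \frac{2845854}{7 \cdot 179 \cdot 13} = \frac{2845854}{7 \cdot 2327} = \frac{2845854}{7} \cdot \frac{1}{2327} = \frac{2845854}{16289}$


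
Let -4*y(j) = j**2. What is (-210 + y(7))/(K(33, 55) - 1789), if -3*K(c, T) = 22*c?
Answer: 889/8124 ≈ 0.10943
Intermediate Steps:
K(c, T) = -22*c/3
y(j) = -j**2/4
(-210 + y(7))/(K(33, 55) - 1789) = (-210 - 1/4*7**2)/(-22/3*33 - 1789) = (-210 - 1/4*49)/(-242 - 1789) = (-210 - 49/4)/(-2031) = -889/4*(-1/2031) = 889/8124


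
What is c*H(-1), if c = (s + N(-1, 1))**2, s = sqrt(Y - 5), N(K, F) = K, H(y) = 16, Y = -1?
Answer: 16*(1 - I*sqrt(6))**2 ≈ -80.0 - 78.384*I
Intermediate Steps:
s = I*sqrt(6) (s = sqrt(-1 - 5) = sqrt(-6) = I*sqrt(6) ≈ 2.4495*I)
c = (-1 + I*sqrt(6))**2 (c = (I*sqrt(6) - 1)**2 = (-1 + I*sqrt(6))**2 ≈ -5.0 - 4.899*I)
c*H(-1) = (1 - I*sqrt(6))**2*16 = 16*(1 - I*sqrt(6))**2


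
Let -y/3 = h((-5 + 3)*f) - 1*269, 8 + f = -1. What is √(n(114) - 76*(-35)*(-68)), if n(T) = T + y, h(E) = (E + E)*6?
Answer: I*√180607 ≈ 424.98*I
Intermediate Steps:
f = -9 (f = -8 - 1 = -9)
h(E) = 12*E (h(E) = (2*E)*6 = 12*E)
y = 159 (y = -3*(12*((-5 + 3)*(-9)) - 1*269) = -3*(12*(-2*(-9)) - 269) = -3*(12*18 - 269) = -3*(216 - 269) = -3*(-53) = 159)
n(T) = 159 + T (n(T) = T + 159 = 159 + T)
√(n(114) - 76*(-35)*(-68)) = √((159 + 114) - 76*(-35)*(-68)) = √(273 + 2660*(-68)) = √(273 - 180880) = √(-180607) = I*√180607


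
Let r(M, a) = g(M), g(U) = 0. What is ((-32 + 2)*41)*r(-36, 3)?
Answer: 0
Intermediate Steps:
r(M, a) = 0
((-32 + 2)*41)*r(-36, 3) = ((-32 + 2)*41)*0 = -30*41*0 = -1230*0 = 0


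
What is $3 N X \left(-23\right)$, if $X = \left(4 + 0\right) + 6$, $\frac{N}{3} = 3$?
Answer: $-6210$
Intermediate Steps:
$N = 9$ ($N = 3 \cdot 3 = 9$)
$X = 10$ ($X = 4 + 6 = 10$)
$3 N X \left(-23\right) = 3 \cdot 9 \cdot 10 \left(-23\right) = 3 \cdot 90 \left(-23\right) = 3 \left(-2070\right) = -6210$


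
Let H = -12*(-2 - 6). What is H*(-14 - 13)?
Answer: -2592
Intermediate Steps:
H = 96 (H = -12*(-8) = 96)
H*(-14 - 13) = 96*(-14 - 13) = 96*(-27) = -2592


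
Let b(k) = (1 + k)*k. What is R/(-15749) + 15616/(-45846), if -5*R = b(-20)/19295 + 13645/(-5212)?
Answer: -12367560585977069/36305600742491580 ≈ -0.34065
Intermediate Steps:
b(k) = k*(1 + k)
R = 52259943/100565540 (R = -(-20*(1 - 20)/19295 + 13645/(-5212))/5 = -(-20*(-19)*(1/19295) + 13645*(-1/5212))/5 = -(380*(1/19295) - 13645/5212)/5 = -(76/3859 - 13645/5212)/5 = -1/5*(-52259943/20113108) = 52259943/100565540 ≈ 0.51966)
R/(-15749) + 15616/(-45846) = (52259943/100565540)/(-15749) + 15616/(-45846) = (52259943/100565540)*(-1/15749) + 15616*(-1/45846) = -52259943/1583806689460 - 7808/22923 = -12367560585977069/36305600742491580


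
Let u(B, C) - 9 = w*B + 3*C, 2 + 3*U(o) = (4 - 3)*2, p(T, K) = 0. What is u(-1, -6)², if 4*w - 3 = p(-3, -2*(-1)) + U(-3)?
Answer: 1521/16 ≈ 95.063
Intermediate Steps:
U(o) = 0 (U(o) = -⅔ + ((4 - 3)*2)/3 = -⅔ + (1*2)/3 = -⅔ + (⅓)*2 = -⅔ + ⅔ = 0)
w = ¾ (w = ¾ + (0 + 0)/4 = ¾ + (¼)*0 = ¾ + 0 = ¾ ≈ 0.75000)
u(B, C) = 9 + 3*C + 3*B/4 (u(B, C) = 9 + (3*B/4 + 3*C) = 9 + (3*C + 3*B/4) = 9 + 3*C + 3*B/4)
u(-1, -6)² = (9 + 3*(-6) + (¾)*(-1))² = (9 - 18 - ¾)² = (-39/4)² = 1521/16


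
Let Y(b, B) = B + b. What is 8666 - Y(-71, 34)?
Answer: 8703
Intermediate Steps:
8666 - Y(-71, 34) = 8666 - (34 - 71) = 8666 - 1*(-37) = 8666 + 37 = 8703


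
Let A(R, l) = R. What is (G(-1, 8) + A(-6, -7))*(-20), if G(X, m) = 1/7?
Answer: 820/7 ≈ 117.14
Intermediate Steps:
G(X, m) = ⅐
(G(-1, 8) + A(-6, -7))*(-20) = (⅐ - 6)*(-20) = -41/7*(-20) = 820/7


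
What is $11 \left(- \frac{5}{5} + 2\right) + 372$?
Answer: $383$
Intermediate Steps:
$11 \left(- \frac{5}{5} + 2\right) + 372 = 11 \left(\left(-5\right) \frac{1}{5} + 2\right) + 372 = 11 \left(-1 + 2\right) + 372 = 11 \cdot 1 + 372 = 11 + 372 = 383$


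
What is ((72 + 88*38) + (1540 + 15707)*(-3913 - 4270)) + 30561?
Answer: -141098224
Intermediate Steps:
((72 + 88*38) + (1540 + 15707)*(-3913 - 4270)) + 30561 = ((72 + 3344) + 17247*(-8183)) + 30561 = (3416 - 141132201) + 30561 = -141128785 + 30561 = -141098224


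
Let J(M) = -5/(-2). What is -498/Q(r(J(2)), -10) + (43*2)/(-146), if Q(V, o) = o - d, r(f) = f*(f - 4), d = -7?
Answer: 12075/73 ≈ 165.41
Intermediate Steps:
J(M) = 5/2 (J(M) = -5*(-½) = 5/2)
r(f) = f*(-4 + f)
Q(V, o) = 7 + o (Q(V, o) = o - 1*(-7) = o + 7 = 7 + o)
-498/Q(r(J(2)), -10) + (43*2)/(-146) = -498/(7 - 10) + (43*2)/(-146) = -498/(-3) + 86*(-1/146) = -498*(-⅓) - 43/73 = 166 - 43/73 = 12075/73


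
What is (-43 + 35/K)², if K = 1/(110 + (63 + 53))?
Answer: 61889689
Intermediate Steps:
K = 1/226 (K = 1/(110 + 116) = 1/226 ≈ 0.0044248)
(-43 + 35/K)² = (-43 + 35/(1/226))² = (-43 + 35*226)² = (-43 + 7910)² = 7867² = 61889689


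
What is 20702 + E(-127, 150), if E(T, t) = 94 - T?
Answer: 20923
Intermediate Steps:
20702 + E(-127, 150) = 20702 + (94 - 1*(-127)) = 20702 + (94 + 127) = 20702 + 221 = 20923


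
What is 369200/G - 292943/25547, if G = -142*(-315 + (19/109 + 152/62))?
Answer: -10595529752/3370645633 ≈ -3.1435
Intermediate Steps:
G = 149882704/3379 (G = -142*(-315 + (19*(1/109) + 152*(1/62))) = -142*(-315 + (19/109 + 76/31)) = -142*(-315 + 8873/3379) = -142*(-1055512/3379) = 149882704/3379 ≈ 44357.)
369200/G - 292943/25547 = 369200/(149882704/3379) - 292943/25547 = 369200*(3379/149882704) - 292943*1/25547 = 1098175/131939 - 292943/25547 = -10595529752/3370645633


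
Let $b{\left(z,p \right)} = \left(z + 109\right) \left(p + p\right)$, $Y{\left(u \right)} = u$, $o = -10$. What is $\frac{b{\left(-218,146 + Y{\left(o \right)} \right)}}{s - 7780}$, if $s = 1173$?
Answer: $\frac{29648}{6607} \approx 4.4874$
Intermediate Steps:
$b{\left(z,p \right)} = 2 p \left(109 + z\right)$ ($b{\left(z,p \right)} = \left(109 + z\right) 2 p = 2 p \left(109 + z\right)$)
$\frac{b{\left(-218,146 + Y{\left(o \right)} \right)}}{s - 7780} = \frac{2 \left(146 - 10\right) \left(109 - 218\right)}{1173 - 7780} = \frac{2 \cdot 136 \left(-109\right)}{1173 - 7780} = - \frac{29648}{-6607} = \left(-29648\right) \left(- \frac{1}{6607}\right) = \frac{29648}{6607}$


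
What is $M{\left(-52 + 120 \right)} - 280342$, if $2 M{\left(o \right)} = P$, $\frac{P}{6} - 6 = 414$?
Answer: $-279082$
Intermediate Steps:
$P = 2520$ ($P = 36 + 6 \cdot 414 = 36 + 2484 = 2520$)
$M{\left(o \right)} = 1260$ ($M{\left(o \right)} = \frac{1}{2} \cdot 2520 = 1260$)
$M{\left(-52 + 120 \right)} - 280342 = 1260 - 280342 = -279082$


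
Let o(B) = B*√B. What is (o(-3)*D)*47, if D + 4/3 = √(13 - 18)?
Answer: 141*√15 + 188*I*√3 ≈ 546.09 + 325.63*I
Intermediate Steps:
D = -4/3 + I*√5 (D = -4/3 + √(13 - 18) = -4/3 + √(-5) = -4/3 + I*√5 ≈ -1.3333 + 2.2361*I)
o(B) = B^(3/2)
(o(-3)*D)*47 = ((-3)^(3/2)*(-4/3 + I*√5))*47 = ((-3*I*√3)*(-4/3 + I*√5))*47 = -3*I*√3*(-4/3 + I*√5)*47 = -141*I*√3*(-4/3 + I*√5)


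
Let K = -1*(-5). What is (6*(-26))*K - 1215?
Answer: -1995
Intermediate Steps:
K = 5
(6*(-26))*K - 1215 = (6*(-26))*5 - 1215 = -156*5 - 1215 = -780 - 1215 = -1995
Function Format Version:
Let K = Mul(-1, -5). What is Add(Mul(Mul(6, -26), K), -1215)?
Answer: -1995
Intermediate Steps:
K = 5
Add(Mul(Mul(6, -26), K), -1215) = Add(Mul(Mul(6, -26), 5), -1215) = Add(Mul(-156, 5), -1215) = Add(-780, -1215) = -1995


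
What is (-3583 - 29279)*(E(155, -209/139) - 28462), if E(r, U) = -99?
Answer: 938571582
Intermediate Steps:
(-3583 - 29279)*(E(155, -209/139) - 28462) = (-3583 - 29279)*(-99 - 28462) = -32862*(-28561) = 938571582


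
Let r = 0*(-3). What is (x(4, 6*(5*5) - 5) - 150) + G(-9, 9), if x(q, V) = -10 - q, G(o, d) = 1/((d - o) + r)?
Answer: -2951/18 ≈ -163.94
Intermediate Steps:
r = 0
G(o, d) = 1/(d - o) (G(o, d) = 1/((d - o) + 0) = 1/(d - o))
(x(4, 6*(5*5) - 5) - 150) + G(-9, 9) = ((-10 - 1*4) - 150) + 1/(9 - 1*(-9)) = ((-10 - 4) - 150) + 1/(9 + 9) = (-14 - 150) + 1/18 = -164 + 1/18 = -2951/18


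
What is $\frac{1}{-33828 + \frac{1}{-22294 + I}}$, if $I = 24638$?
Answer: $- \frac{2344}{79292831} \approx -2.9561 \cdot 10^{-5}$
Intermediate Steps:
$\frac{1}{-33828 + \frac{1}{-22294 + I}} = \frac{1}{-33828 + \frac{1}{-22294 + 24638}} = \frac{1}{-33828 + \frac{1}{2344}} = \frac{1}{- \frac{79292831}{2344}} = - \frac{2344}{79292831}$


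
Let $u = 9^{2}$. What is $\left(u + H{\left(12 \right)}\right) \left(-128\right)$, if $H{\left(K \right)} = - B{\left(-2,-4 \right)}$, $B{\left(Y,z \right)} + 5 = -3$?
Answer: $-11392$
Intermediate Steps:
$B{\left(Y,z \right)} = -8$ ($B{\left(Y,z \right)} = -5 - 3 = -8$)
$u = 81$
$H{\left(K \right)} = 8$ ($H{\left(K \right)} = \left(-1\right) \left(-8\right) = 8$)
$\left(u + H{\left(12 \right)}\right) \left(-128\right) = \left(81 + 8\right) \left(-128\right) = 89 \left(-128\right) = -11392$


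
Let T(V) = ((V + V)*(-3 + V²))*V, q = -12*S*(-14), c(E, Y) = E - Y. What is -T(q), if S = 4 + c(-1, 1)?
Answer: -25490336256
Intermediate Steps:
S = 2 (S = 4 + (-1 - 1*1) = 4 + (-1 - 1) = 4 - 2 = 2)
q = 336 (q = -12*2*(-14) = -24*(-14) = 336)
T(V) = 2*V²*(-3 + V²) (T(V) = ((2*V)*(-3 + V²))*V = (2*V*(-3 + V²))*V = 2*V²*(-3 + V²))
-T(q) = -2*336²*(-3 + 336²) = -2*112896*(-3 + 112896) = -2*112896*112893 = -1*25490336256 = -25490336256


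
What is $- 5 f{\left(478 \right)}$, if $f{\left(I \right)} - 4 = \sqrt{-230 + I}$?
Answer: $-20 - 10 \sqrt{62} \approx -98.74$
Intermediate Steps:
$f{\left(I \right)} = 4 + \sqrt{-230 + I}$
$- 5 f{\left(478 \right)} = - 5 \left(4 + \sqrt{-230 + 478}\right) = - 5 \left(4 + \sqrt{248}\right) = - 5 \left(4 + 2 \sqrt{62}\right) = -20 - 10 \sqrt{62}$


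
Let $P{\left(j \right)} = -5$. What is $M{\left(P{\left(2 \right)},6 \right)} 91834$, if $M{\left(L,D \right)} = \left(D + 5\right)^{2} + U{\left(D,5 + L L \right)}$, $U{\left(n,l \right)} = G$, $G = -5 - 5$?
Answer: $10193574$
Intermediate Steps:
$G = -10$ ($G = -5 - 5 = -10$)
$U{\left(n,l \right)} = -10$
$M{\left(L,D \right)} = -10 + \left(5 + D\right)^{2}$ ($M{\left(L,D \right)} = \left(D + 5\right)^{2} - 10 = \left(5 + D\right)^{2} - 10 = -10 + \left(5 + D\right)^{2}$)
$M{\left(P{\left(2 \right)},6 \right)} 91834 = \left(-10 + \left(5 + 6\right)^{2}\right) 91834 = \left(-10 + 11^{2}\right) 91834 = \left(-10 + 121\right) 91834 = 111 \cdot 91834 = 10193574$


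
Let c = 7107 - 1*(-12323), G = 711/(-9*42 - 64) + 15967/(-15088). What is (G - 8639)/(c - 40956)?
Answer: 28815188763/71777327648 ≈ 0.40145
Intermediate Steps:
G = -8892491/3334448 (G = 711/(-378 - 64) + 15967*(-1/15088) = 711/(-442) - 15967/15088 = 711*(-1/442) - 15967/15088 = -711/442 - 15967/15088 = -8892491/3334448 ≈ -2.6669)
c = 19430 (c = 7107 + 12323 = 19430)
(G - 8639)/(c - 40956) = (-8892491/3334448 - 8639)/(19430 - 40956) = -28815188763/3334448/(-21526) = -28815188763/3334448*(-1/21526) = 28815188763/71777327648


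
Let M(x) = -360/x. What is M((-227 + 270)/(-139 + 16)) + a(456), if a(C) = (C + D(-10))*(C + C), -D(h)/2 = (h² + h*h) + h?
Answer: 3024696/43 ≈ 70342.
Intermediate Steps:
D(h) = -4*h² - 2*h (D(h) = -2*((h² + h*h) + h) = -2*((h² + h²) + h) = -2*(2*h² + h) = -2*(h + 2*h²) = -4*h² - 2*h)
a(C) = 2*C*(-380 + C) (a(C) = (C - 2*(-10)*(1 + 2*(-10)))*(C + C) = (C - 2*(-10)*(1 - 20))*(2*C) = (C - 2*(-10)*(-19))*(2*C) = (C - 380)*(2*C) = (-380 + C)*(2*C) = 2*C*(-380 + C))
M((-227 + 270)/(-139 + 16)) + a(456) = -360*(-139 + 16)/(-227 + 270) + 2*456*(-380 + 456) = -360/(43/(-123)) + 2*456*76 = -360/(43*(-1/123)) + 69312 = -360/(-43/123) + 69312 = -360*(-123/43) + 69312 = 44280/43 + 69312 = 3024696/43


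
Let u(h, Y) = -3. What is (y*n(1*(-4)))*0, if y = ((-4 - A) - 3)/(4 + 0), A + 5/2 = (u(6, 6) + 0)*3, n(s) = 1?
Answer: 0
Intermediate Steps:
A = -23/2 (A = -5/2 + (-3 + 0)*3 = -5/2 - 3*3 = -5/2 - 9 = -23/2 ≈ -11.500)
y = 9/8 (y = ((-4 - 1*(-23/2)) - 3)/(4 + 0) = ((-4 + 23/2) - 3)/4 = (15/2 - 3)*(¼) = (9/2)*(¼) = 9/8 ≈ 1.1250)
(y*n(1*(-4)))*0 = ((9/8)*1)*0 = (9/8)*0 = 0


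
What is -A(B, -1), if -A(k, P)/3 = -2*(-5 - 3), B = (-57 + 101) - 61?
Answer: 48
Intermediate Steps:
B = -17 (B = 44 - 61 = -17)
A(k, P) = -48 (A(k, P) = -(-6)*(-5 - 3) = -(-6)*(-8) = -3*16 = -48)
-A(B, -1) = -1*(-48) = 48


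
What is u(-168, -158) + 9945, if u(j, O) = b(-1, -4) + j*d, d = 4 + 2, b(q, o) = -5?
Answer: 8932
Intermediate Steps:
d = 6
u(j, O) = -5 + 6*j (u(j, O) = -5 + j*6 = -5 + 6*j)
u(-168, -158) + 9945 = (-5 + 6*(-168)) + 9945 = (-5 - 1008) + 9945 = -1013 + 9945 = 8932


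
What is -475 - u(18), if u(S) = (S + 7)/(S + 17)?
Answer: -3330/7 ≈ -475.71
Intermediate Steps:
u(S) = (7 + S)/(17 + S)
-475 - u(18) = -475 - (7 + 18)/(17 + 18) = -475 - 25/35 = -475 - 1*5/7 = -475 - 5/7 = -3330/7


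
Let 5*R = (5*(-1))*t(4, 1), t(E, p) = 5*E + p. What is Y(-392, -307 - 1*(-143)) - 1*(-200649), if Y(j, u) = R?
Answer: 200628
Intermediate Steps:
t(E, p) = p + 5*E
R = -21 (R = ((5*(-1))*(1 + 5*4))/5 = (-5*(1 + 20))/5 = (-5*21)/5 = (1/5)*(-105) = -21)
Y(j, u) = -21
Y(-392, -307 - 1*(-143)) - 1*(-200649) = -21 - 1*(-200649) = -21 + 200649 = 200628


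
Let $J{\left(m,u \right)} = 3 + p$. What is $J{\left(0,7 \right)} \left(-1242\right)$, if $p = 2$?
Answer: $-6210$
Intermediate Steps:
$J{\left(m,u \right)} = 5$ ($J{\left(m,u \right)} = 3 + 2 = 5$)
$J{\left(0,7 \right)} \left(-1242\right) = 5 \left(-1242\right) = -6210$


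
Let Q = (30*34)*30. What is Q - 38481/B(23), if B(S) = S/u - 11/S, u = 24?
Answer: -13132512/265 ≈ -49557.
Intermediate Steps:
B(S) = -11/S + S/24 (B(S) = S/24 - 11/S = -11/S + S/24)
Q = 30600 (Q = 1020*30 = 30600)
Q - 38481/B(23) = 30600 - 38481/(-11/23 + (1/24)*23) = 30600 - 38481/(-11*1/23 + 23/24) = 30600 - 38481/(-11/23 + 23/24) = 30600 - 38481/265/552 = 30600 - 38481*552/265 = 30600 - 1*21241512/265 = 30600 - 21241512/265 = -13132512/265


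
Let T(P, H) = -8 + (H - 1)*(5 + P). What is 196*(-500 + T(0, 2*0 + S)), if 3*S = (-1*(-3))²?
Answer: -97608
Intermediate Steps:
S = 3 (S = (-1*(-3))²/3 = (⅓)*3² = (⅓)*9 = 3)
T(P, H) = -8 + (-1 + H)*(5 + P)
196*(-500 + T(0, 2*0 + S)) = 196*(-500 + (-13 - 1*0 + 5*(2*0 + 3) + (2*0 + 3)*0)) = 196*(-500 + (-13 + 0 + 5*(0 + 3) + (0 + 3)*0)) = 196*(-500 + (-13 + 0 + 5*3 + 3*0)) = 196*(-500 + (-13 + 0 + 15 + 0)) = 196*(-500 + 2) = 196*(-498) = -97608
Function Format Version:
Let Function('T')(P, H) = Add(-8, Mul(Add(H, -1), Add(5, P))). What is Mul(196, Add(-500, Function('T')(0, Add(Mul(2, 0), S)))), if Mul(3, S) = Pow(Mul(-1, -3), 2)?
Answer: -97608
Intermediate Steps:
S = 3 (S = Mul(Rational(1, 3), Pow(Mul(-1, -3), 2)) = Mul(Rational(1, 3), Pow(3, 2)) = Mul(Rational(1, 3), 9) = 3)
Function('T')(P, H) = Add(-8, Mul(Add(-1, H), Add(5, P)))
Mul(196, Add(-500, Function('T')(0, Add(Mul(2, 0), S)))) = Mul(196, Add(-500, Add(-13, Mul(-1, 0), Mul(5, Add(Mul(2, 0), 3)), Mul(Add(Mul(2, 0), 3), 0)))) = Mul(196, Add(-500, Add(-13, 0, Mul(5, Add(0, 3)), Mul(Add(0, 3), 0)))) = Mul(196, Add(-500, Add(-13, 0, Mul(5, 3), Mul(3, 0)))) = Mul(196, Add(-500, Add(-13, 0, 15, 0))) = Mul(196, Add(-500, 2)) = Mul(196, -498) = -97608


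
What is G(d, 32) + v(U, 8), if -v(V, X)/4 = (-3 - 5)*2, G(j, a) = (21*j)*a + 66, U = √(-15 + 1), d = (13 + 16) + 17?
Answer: 31042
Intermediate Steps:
d = 46 (d = 29 + 17 = 46)
U = I*√14 (U = √(-14) = I*√14 ≈ 3.7417*I)
G(j, a) = 66 + 21*a*j (G(j, a) = 21*a*j + 66 = 66 + 21*a*j)
v(V, X) = 64 (v(V, X) = -4*(-3 - 5)*2 = -(-32)*2 = -4*(-16) = 64)
G(d, 32) + v(U, 8) = (66 + 21*32*46) + 64 = (66 + 30912) + 64 = 30978 + 64 = 31042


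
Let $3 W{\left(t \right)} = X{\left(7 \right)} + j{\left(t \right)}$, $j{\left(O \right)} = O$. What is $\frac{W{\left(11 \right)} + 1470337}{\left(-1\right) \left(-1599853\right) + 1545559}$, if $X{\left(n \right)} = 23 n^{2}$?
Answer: $\frac{4412149}{9436236} \approx 0.46758$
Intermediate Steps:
$W{\left(t \right)} = \frac{1127}{3} + \frac{t}{3}$ ($W{\left(t \right)} = \frac{23 \cdot 7^{2} + t}{3} = \frac{23 \cdot 49 + t}{3} = \frac{1127 + t}{3} = \frac{1127}{3} + \frac{t}{3}$)
$\frac{W{\left(11 \right)} + 1470337}{\left(-1\right) \left(-1599853\right) + 1545559} = \frac{\left(\frac{1127}{3} + \frac{1}{3} \cdot 11\right) + 1470337}{\left(-1\right) \left(-1599853\right) + 1545559} = \frac{\left(\frac{1127}{3} + \frac{11}{3}\right) + 1470337}{1599853 + 1545559} = \frac{\frac{1138}{3} + 1470337}{3145412} = \frac{4412149}{3} \cdot \frac{1}{3145412} = \frac{4412149}{9436236}$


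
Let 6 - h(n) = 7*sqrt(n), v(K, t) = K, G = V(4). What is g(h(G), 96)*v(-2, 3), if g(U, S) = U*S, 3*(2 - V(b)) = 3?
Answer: 192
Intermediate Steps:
V(b) = 1 (V(b) = 2 - 1/3*3 = 2 - 1 = 1)
G = 1
h(n) = 6 - 7*sqrt(n)
g(U, S) = S*U
g(h(G), 96)*v(-2, 3) = (96*(6 - 7*sqrt(1)))*(-2) = (96*(6 - 7*1))*(-2) = (96*(6 - 7))*(-2) = (96*(-1))*(-2) = -96*(-2) = 192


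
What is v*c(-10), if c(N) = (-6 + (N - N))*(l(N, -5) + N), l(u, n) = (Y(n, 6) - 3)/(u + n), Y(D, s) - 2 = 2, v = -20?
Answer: -1208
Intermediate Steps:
Y(D, s) = 4 (Y(D, s) = 2 + 2 = 4)
l(u, n) = 1/(n + u) (l(u, n) = (4 - 3)/(u + n) = 1/(n + u))
c(N) = -6*N - 6/(-5 + N) (c(N) = (-6 + (N - N))*(1/(-5 + N) + N) = (-6 + 0)*(N + 1/(-5 + N)) = -6*(N + 1/(-5 + N)) = -6*N - 6/(-5 + N))
v*c(-10) = -120*(-1 - 1*(-10)*(-5 - 10))/(-5 - 10) = -120*(-1 - 1*(-10)*(-15))/(-15) = -120*(-1)*(-1 - 150)/15 = -120*(-1)*(-151)/15 = -20*302/5 = -1208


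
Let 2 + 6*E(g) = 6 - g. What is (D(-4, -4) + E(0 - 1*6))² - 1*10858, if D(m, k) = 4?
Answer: -97433/9 ≈ -10826.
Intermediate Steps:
E(g) = ⅔ - g/6 (E(g) = -⅓ + (6 - g)/6 = -⅓ + (1 - g/6) = ⅔ - g/6)
(D(-4, -4) + E(0 - 1*6))² - 1*10858 = (4 + (⅔ - (0 - 1*6)/6))² - 1*10858 = (4 + (⅔ - (0 - 6)/6))² - 10858 = (4 + (⅔ - ⅙*(-6)))² - 10858 = (4 + (⅔ + 1))² - 10858 = (4 + 5/3)² - 10858 = (17/3)² - 10858 = 289/9 - 10858 = -97433/9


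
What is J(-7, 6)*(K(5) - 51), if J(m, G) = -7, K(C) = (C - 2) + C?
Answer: 301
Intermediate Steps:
K(C) = -2 + 2*C (K(C) = (-2 + C) + C = -2 + 2*C)
J(-7, 6)*(K(5) - 51) = -7*((-2 + 2*5) - 51) = -7*((-2 + 10) - 51) = -7*(8 - 51) = -7*(-43) = 301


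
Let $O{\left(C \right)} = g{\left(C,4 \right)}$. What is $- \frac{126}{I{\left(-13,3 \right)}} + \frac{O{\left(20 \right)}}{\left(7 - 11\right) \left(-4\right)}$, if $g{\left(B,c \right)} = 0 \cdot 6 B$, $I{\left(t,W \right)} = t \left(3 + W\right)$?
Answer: $\frac{21}{13} \approx 1.6154$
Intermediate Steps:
$g{\left(B,c \right)} = 0$ ($g{\left(B,c \right)} = 0 B = 0$)
$O{\left(C \right)} = 0$
$- \frac{126}{I{\left(-13,3 \right)}} + \frac{O{\left(20 \right)}}{\left(7 - 11\right) \left(-4\right)} = - \frac{126}{\left(-13\right) \left(3 + 3\right)} + \frac{0}{\left(7 - 11\right) \left(-4\right)} = - \frac{126}{\left(-13\right) 6} + \frac{0}{\left(-4\right) \left(-4\right)} = - \frac{126}{-78} + \frac{0}{16} = \left(-126\right) \left(- \frac{1}{78}\right) + 0 \cdot \frac{1}{16} = \frac{21}{13} + 0 = \frac{21}{13}$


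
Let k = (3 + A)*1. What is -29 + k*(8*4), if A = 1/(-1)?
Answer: 35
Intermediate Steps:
A = -1
k = 2 (k = (3 - 1)*1 = 2*1 = 2)
-29 + k*(8*4) = -29 + 2*(8*4) = -29 + 2*32 = -29 + 64 = 35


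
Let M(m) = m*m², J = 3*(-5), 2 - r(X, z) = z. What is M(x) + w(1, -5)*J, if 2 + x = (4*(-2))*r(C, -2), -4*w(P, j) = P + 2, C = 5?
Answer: -157171/4 ≈ -39293.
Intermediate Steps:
r(X, z) = 2 - z
w(P, j) = -½ - P/4 (w(P, j) = -(P + 2)/4 = -(2 + P)/4 = -½ - P/4)
x = -34 (x = -2 + (4*(-2))*(2 - 1*(-2)) = -2 - 8*(2 + 2) = -2 - 8*4 = -2 - 32 = -34)
J = -15
M(m) = m³
M(x) + w(1, -5)*J = (-34)³ + (-½ - ¼*1)*(-15) = -39304 + (-½ - ¼)*(-15) = -39304 - ¾*(-15) = -39304 + 45/4 = -157171/4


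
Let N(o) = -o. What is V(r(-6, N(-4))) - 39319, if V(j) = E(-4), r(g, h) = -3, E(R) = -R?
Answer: -39315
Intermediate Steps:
V(j) = 4 (V(j) = -1*(-4) = 4)
V(r(-6, N(-4))) - 39319 = 4 - 39319 = -39315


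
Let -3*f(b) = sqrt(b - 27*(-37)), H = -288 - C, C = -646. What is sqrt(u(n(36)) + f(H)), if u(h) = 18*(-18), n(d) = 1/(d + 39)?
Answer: sqrt(-2916 - 3*sqrt(1357))/3 ≈ 18.338*I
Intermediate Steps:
n(d) = 1/(39 + d)
u(h) = -324
H = 358 (H = -288 - 1*(-646) = -288 + 646 = 358)
f(b) = -sqrt(999 + b)/3 (f(b) = -sqrt(b - 27*(-37))/3 = -sqrt(b + 999)/3 = -sqrt(999 + b)/3)
sqrt(u(n(36)) + f(H)) = sqrt(-324 - sqrt(999 + 358)/3) = sqrt(-324 - sqrt(1357)/3)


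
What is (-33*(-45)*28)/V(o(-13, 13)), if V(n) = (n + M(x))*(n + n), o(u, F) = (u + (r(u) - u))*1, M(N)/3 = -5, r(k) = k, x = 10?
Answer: 1485/26 ≈ 57.115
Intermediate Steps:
M(N) = -15 (M(N) = 3*(-5) = -15)
o(u, F) = u (o(u, F) = (u + (u - u))*1 = (u + 0)*1 = u*1 = u)
V(n) = 2*n*(-15 + n) (V(n) = (n - 15)*(n + n) = (-15 + n)*(2*n) = 2*n*(-15 + n))
(-33*(-45)*28)/V(o(-13, 13)) = (-33*(-45)*28)/((2*(-13)*(-15 - 13))) = (1485*28)/((2*(-13)*(-28))) = 41580/728 = 41580*(1/728) = 1485/26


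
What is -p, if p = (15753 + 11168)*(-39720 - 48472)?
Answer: 2374216832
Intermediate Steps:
p = -2374216832 (p = 26921*(-88192) = -2374216832)
-p = -1*(-2374216832) = 2374216832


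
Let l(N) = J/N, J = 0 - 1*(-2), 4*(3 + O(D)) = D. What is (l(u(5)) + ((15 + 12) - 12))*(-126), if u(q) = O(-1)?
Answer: -23562/13 ≈ -1812.5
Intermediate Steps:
O(D) = -3 + D/4
u(q) = -13/4 (u(q) = -3 + (¼)*(-1) = -3 - ¼ = -13/4)
J = 2 (J = 0 + 2 = 2)
l(N) = 2/N
(l(u(5)) + ((15 + 12) - 12))*(-126) = (2/(-13/4) + ((15 + 12) - 12))*(-126) = (2*(-4/13) + (27 - 12))*(-126) = (-8/13 + 15)*(-126) = (187/13)*(-126) = -23562/13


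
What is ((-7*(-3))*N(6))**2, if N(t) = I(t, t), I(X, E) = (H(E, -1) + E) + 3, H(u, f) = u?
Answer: 99225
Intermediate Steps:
I(X, E) = 3 + 2*E (I(X, E) = (E + E) + 3 = 2*E + 3 = 3 + 2*E)
N(t) = 3 + 2*t
((-7*(-3))*N(6))**2 = ((-7*(-3))*(3 + 2*6))**2 = (21*(3 + 12))**2 = (21*15)**2 = 315**2 = 99225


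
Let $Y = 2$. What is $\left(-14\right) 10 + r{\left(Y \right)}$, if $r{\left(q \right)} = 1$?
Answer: $-139$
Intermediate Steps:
$\left(-14\right) 10 + r{\left(Y \right)} = \left(-14\right) 10 + 1 = -140 + 1 = -139$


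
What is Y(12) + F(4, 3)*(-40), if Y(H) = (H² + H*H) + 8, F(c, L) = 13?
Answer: -224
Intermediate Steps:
Y(H) = 8 + 2*H² (Y(H) = (H² + H²) + 8 = 2*H² + 8 = 8 + 2*H²)
Y(12) + F(4, 3)*(-40) = (8 + 2*12²) + 13*(-40) = (8 + 2*144) - 520 = (8 + 288) - 520 = 296 - 520 = -224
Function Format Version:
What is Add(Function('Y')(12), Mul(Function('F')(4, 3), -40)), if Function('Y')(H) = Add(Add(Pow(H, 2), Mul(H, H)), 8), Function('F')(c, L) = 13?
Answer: -224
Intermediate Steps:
Function('Y')(H) = Add(8, Mul(2, Pow(H, 2))) (Function('Y')(H) = Add(Add(Pow(H, 2), Pow(H, 2)), 8) = Add(Mul(2, Pow(H, 2)), 8) = Add(8, Mul(2, Pow(H, 2))))
Add(Function('Y')(12), Mul(Function('F')(4, 3), -40)) = Add(Add(8, Mul(2, Pow(12, 2))), Mul(13, -40)) = Add(Add(8, Mul(2, 144)), -520) = Add(Add(8, 288), -520) = Add(296, -520) = -224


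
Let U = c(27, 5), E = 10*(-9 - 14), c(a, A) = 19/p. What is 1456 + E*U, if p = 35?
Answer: 9318/7 ≈ 1331.1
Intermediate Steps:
c(a, A) = 19/35
E = -230 (E = 10*(-23) = -230)
U = 19/35 ≈ 0.54286
1456 + E*U = 1456 - 230*19/35 = 1456 - 874/7 = 9318/7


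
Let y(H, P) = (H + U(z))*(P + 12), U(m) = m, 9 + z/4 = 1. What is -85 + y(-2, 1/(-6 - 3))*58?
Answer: -211769/9 ≈ -23530.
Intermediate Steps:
z = -32 (z = -36 + 4*1 = -36 + 4 = -32)
y(H, P) = (-32 + H)*(12 + P) (y(H, P) = (H - 32)*(P + 12) = (-32 + H)*(12 + P))
-85 + y(-2, 1/(-6 - 3))*58 = -85 + (-384 - 32/(-6 - 3) + 12*(-2) - 2/(-6 - 3))*58 = -85 + (-384 - 32/(-9) - 24 - 2/(-9))*58 = -85 + (-384 - 32*(-⅑) - 24 - 2*(-⅑))*58 = -85 + (-384 + 32/9 - 24 + 2/9)*58 = -85 - 3638/9*58 = -85 - 211004/9 = -211769/9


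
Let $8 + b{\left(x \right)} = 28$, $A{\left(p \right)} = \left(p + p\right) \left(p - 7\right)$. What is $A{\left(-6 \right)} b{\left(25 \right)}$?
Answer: $3120$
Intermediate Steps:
$A{\left(p \right)} = 2 p \left(-7 + p\right)$
$b{\left(x \right)} = 20$ ($b{\left(x \right)} = -8 + 28 = 20$)
$A{\left(-6 \right)} b{\left(25 \right)} = 2 \left(-6\right) \left(-7 - 6\right) 20 = 2 \left(-6\right) \left(-13\right) 20 = 156 \cdot 20 = 3120$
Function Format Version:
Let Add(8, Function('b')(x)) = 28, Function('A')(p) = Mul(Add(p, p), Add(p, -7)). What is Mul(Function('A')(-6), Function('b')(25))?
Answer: 3120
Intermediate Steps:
Function('A')(p) = Mul(2, p, Add(-7, p)) (Function('A')(p) = Mul(Mul(2, p), Add(-7, p)) = Mul(2, p, Add(-7, p)))
Function('b')(x) = 20 (Function('b')(x) = Add(-8, 28) = 20)
Mul(Function('A')(-6), Function('b')(25)) = Mul(Mul(2, -6, Add(-7, -6)), 20) = Mul(Mul(2, -6, -13), 20) = Mul(156, 20) = 3120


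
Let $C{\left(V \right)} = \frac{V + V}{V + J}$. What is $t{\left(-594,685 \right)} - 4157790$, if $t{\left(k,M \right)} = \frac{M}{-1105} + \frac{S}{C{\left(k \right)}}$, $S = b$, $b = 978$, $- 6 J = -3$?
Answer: $- \frac{363830444591}{87516} \approx -4.1573 \cdot 10^{6}$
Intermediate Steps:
$J = \frac{1}{2}$ ($J = \left(- \frac{1}{6}\right) \left(-3\right) = \frac{1}{2} \approx 0.5$)
$C{\left(V \right)} = \frac{2 V}{\frac{1}{2} + V}$ ($C{\left(V \right)} = \frac{V + V}{V + \frac{1}{2}} = \frac{2 V}{\frac{1}{2} + V}$)
$S = 978$
$t{\left(k,M \right)} = - \frac{M}{1105} + \frac{489 \left(1 + 2 k\right)}{2 k}$ ($t{\left(k,M \right)} = \frac{M}{-1105} + \frac{978}{4 k \frac{1}{1 + 2 k}} = M \left(- \frac{1}{1105}\right) + 978 \frac{1 + 2 k}{4 k} = - \frac{M}{1105} + \frac{489 \left(1 + 2 k\right)}{2 k}$)
$t{\left(-594,685 \right)} - 4157790 = \left(489 - \frac{137}{221} + \frac{489}{2 \left(-594\right)}\right) - 4157790 = \left(489 - \frac{137}{221} + \frac{489}{2} \left(- \frac{1}{594}\right)\right) - 4157790 = \left(489 - \frac{137}{221} - \frac{163}{396}\right) - 4157790 = \frac{42705049}{87516} - 4157790 = - \frac{363830444591}{87516}$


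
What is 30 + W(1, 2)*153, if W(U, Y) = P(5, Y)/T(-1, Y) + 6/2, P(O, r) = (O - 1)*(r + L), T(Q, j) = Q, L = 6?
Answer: -4407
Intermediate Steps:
P(O, r) = (-1 + O)*(6 + r) (P(O, r) = (O - 1)*(r + 6) = (-1 + O)*(6 + r))
W(U, Y) = -21 - 4*Y (W(U, Y) = (-6 - Y + 6*5 + 5*Y)/(-1) + 6/2 = (-6 - Y + 30 + 5*Y)*(-1) + 6*(½) = (24 + 4*Y)*(-1) + 3 = (-24 - 4*Y) + 3 = -21 - 4*Y)
30 + W(1, 2)*153 = 30 + (-21 - 4*2)*153 = 30 + (-21 - 8)*153 = 30 - 29*153 = 30 - 4437 = -4407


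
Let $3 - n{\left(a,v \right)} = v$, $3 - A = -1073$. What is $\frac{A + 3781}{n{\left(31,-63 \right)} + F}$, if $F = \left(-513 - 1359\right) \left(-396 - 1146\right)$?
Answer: $\frac{1619}{962230} \approx 0.0016825$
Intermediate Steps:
$A = 1076$ ($A = 3 - -1073 = 3 + 1073 = 1076$)
$n{\left(a,v \right)} = 3 - v$
$F = 2886624$ ($F = \left(-1872\right) \left(-1542\right) = 2886624$)
$\frac{A + 3781}{n{\left(31,-63 \right)} + F} = \frac{1076 + 3781}{\left(3 - -63\right) + 2886624} = \frac{4857}{\left(3 + 63\right) + 2886624} = \frac{4857}{66 + 2886624} = \frac{4857}{2886690} = 4857 \cdot \frac{1}{2886690} = \frac{1619}{962230}$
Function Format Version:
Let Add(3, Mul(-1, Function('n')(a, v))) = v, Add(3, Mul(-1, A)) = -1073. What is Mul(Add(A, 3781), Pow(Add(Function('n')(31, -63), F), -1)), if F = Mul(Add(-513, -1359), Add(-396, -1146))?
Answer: Rational(1619, 962230) ≈ 0.0016825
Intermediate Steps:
A = 1076 (A = Add(3, Mul(-1, -1073)) = Add(3, 1073) = 1076)
Function('n')(a, v) = Add(3, Mul(-1, v))
F = 2886624 (F = Mul(-1872, -1542) = 2886624)
Mul(Add(A, 3781), Pow(Add(Function('n')(31, -63), F), -1)) = Mul(Add(1076, 3781), Pow(Add(Add(3, Mul(-1, -63)), 2886624), -1)) = Mul(4857, Pow(Add(Add(3, 63), 2886624), -1)) = Mul(4857, Pow(Add(66, 2886624), -1)) = Mul(4857, Pow(2886690, -1)) = Mul(4857, Rational(1, 2886690)) = Rational(1619, 962230)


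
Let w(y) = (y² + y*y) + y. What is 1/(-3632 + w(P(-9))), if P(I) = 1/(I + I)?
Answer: -81/294196 ≈ -0.00027533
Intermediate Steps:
P(I) = 1/(2*I)
w(y) = y + 2*y² (w(y) = (y² + y²) + y = 2*y² + y = y + 2*y²)
1/(-3632 + w(P(-9))) = 1/(-3632 + ((½)/(-9))*(1 + 2*((½)/(-9)))) = 1/(-3632 + ((½)*(-⅑))*(1 + 2*((½)*(-⅑)))) = 1/(-3632 - (1 + 2*(-1/18))/18) = 1/(-3632 - (1 - ⅑)/18) = 1/(-3632 - 1/18*8/9) = 1/(-3632 - 4/81) = 1/(-294196/81) = -81/294196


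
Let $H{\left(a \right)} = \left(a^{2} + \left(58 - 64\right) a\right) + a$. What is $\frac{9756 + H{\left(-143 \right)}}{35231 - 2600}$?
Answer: $\frac{30920}{32631} \approx 0.94757$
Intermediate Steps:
$H{\left(a \right)} = a^{2} - 5 a$ ($H{\left(a \right)} = \left(a^{2} - 6 a\right) + a = a^{2} - 5 a$)
$\frac{9756 + H{\left(-143 \right)}}{35231 - 2600} = \frac{9756 - 143 \left(-5 - 143\right)}{35231 - 2600} = \frac{9756 - -21164}{32631} = \left(9756 + 21164\right) \frac{1}{32631} = 30920 \cdot \frac{1}{32631} = \frac{30920}{32631}$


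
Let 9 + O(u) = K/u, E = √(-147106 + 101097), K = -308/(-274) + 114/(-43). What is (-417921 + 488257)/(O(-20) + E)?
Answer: -77792911488640/5712337077563 - 8717614907200*I*√46009/5712337077563 ≈ -13.618 - 327.34*I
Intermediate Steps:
K = -8996/5891 (K = -308*(-1/274) + 114*(-1/43) = 154/137 - 114/43 = -8996/5891 ≈ -1.5271)
E = I*√46009 (E = √(-46009) = I*√46009 ≈ 214.5*I)
O(u) = -9 - 8996/(5891*u)
(-417921 + 488257)/(O(-20) + E) = (-417921 + 488257)/((-9 - 8996/5891/(-20)) + I*√46009) = 70336/((-9 - 8996/5891*(-1/20)) + I*√46009) = 70336/((-9 + 2249/29455) + I*√46009) = 70336/(-262846/29455 + I*√46009)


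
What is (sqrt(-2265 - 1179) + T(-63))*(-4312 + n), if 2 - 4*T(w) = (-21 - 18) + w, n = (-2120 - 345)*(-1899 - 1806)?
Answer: 237341338 + 18257026*I*sqrt(861) ≈ 2.3734e+8 + 5.3571e+8*I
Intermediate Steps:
n = 9132825 (n = -2465*(-3705) = 9132825)
T(w) = 41/4 - w/4 (T(w) = 1/2 - ((-21 - 18) + w)/4 = 1/2 - (-39 + w)/4 = 1/2 + (39/4 - w/4) = 41/4 - w/4)
(sqrt(-2265 - 1179) + T(-63))*(-4312 + n) = (sqrt(-2265 - 1179) + (41/4 - 1/4*(-63)))*(-4312 + 9132825) = (sqrt(-3444) + (41/4 + 63/4))*9128513 = (2*I*sqrt(861) + 26)*9128513 = (26 + 2*I*sqrt(861))*9128513 = 237341338 + 18257026*I*sqrt(861)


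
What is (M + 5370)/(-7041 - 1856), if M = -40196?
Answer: 34826/8897 ≈ 3.9144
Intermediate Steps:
(M + 5370)/(-7041 - 1856) = (-40196 + 5370)/(-7041 - 1856) = -34826/(-8897) = -34826*(-1/8897) = 34826/8897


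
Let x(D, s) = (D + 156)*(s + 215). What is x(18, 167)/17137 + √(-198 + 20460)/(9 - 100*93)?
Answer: 66468/17137 - √20262/9291 ≈ 3.8633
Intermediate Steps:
x(D, s) = (156 + D)*(215 + s)
x(18, 167)/17137 + √(-198 + 20460)/(9 - 100*93) = (33540 + 156*167 + 215*18 + 18*167)/17137 + √(-198 + 20460)/(9 - 100*93) = (33540 + 26052 + 3870 + 3006)*(1/17137) + √20262/(9 - 9300) = 66468*(1/17137) + √20262/(-9291) = 66468/17137 + √20262*(-1/9291) = 66468/17137 - √20262/9291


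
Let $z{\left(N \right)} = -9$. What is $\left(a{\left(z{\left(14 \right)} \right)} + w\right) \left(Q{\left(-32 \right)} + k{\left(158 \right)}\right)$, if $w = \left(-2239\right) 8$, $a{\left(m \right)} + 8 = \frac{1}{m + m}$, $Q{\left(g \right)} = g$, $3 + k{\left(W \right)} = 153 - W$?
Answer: $\frac{6451220}{9} \approx 7.168 \cdot 10^{5}$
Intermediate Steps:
$k{\left(W \right)} = 150 - W$ ($k{\left(W \right)} = -3 - \left(-153 + W\right) = 150 - W$)
$a{\left(m \right)} = -8 + \frac{1}{2 m}$ ($a{\left(m \right)} = -8 + \frac{1}{m + m} = -8 + \frac{1}{2 m}$)
$w = -17912$
$\left(a{\left(z{\left(14 \right)} \right)} + w\right) \left(Q{\left(-32 \right)} + k{\left(158 \right)}\right) = \left(\left(-8 + \frac{1}{2 \left(-9\right)}\right) - 17912\right) \left(-32 + \left(150 - 158\right)\right) = \left(\left(-8 + \frac{1}{2} \left(- \frac{1}{9}\right)\right) - 17912\right) \left(-32 + \left(150 - 158\right)\right) = \left(\left(-8 - \frac{1}{18}\right) - 17912\right) \left(-32 - 8\right) = \left(- \frac{145}{18} - 17912\right) \left(-40\right) = \left(- \frac{322561}{18}\right) \left(-40\right) = \frac{6451220}{9}$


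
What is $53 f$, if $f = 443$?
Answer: $23479$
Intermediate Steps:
$53 f = 53 \cdot 443 = 23479$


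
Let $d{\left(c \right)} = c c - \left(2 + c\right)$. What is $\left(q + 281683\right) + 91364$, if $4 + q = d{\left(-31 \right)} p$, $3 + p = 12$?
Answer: $381953$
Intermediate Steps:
$p = 9$ ($p = -3 + 12 = 9$)
$d{\left(c \right)} = -2 + c^{2} - c$ ($d{\left(c \right)} = c^{2} - \left(2 + c\right) = -2 + c^{2} - c$)
$q = 8906$ ($q = -4 + \left(-2 + \left(-31\right)^{2} - -31\right) 9 = -4 + \left(-2 + 961 + 31\right) 9 = -4 + 990 \cdot 9 = -4 + 8910 = 8906$)
$\left(q + 281683\right) + 91364 = \left(8906 + 281683\right) + 91364 = 290589 + 91364 = 381953$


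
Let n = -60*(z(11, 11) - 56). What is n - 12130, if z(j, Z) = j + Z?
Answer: -10090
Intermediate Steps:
z(j, Z) = Z + j
n = 2040 (n = -60*((11 + 11) - 56) = -60*(22 - 56) = -60*(-34) = 2040)
n - 12130 = 2040 - 12130 = -10090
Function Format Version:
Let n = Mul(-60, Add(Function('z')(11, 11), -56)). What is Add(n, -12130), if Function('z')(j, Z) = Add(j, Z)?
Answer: -10090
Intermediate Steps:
Function('z')(j, Z) = Add(Z, j)
n = 2040 (n = Mul(-60, Add(Add(11, 11), -56)) = Mul(-60, Add(22, -56)) = Mul(-60, -34) = 2040)
Add(n, -12130) = Add(2040, -12130) = -10090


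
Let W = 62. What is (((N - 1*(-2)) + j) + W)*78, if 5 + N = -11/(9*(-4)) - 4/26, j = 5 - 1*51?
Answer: 6155/6 ≈ 1025.8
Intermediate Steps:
j = -46 (j = 5 - 51 = -46)
N = -2269/468 (N = -5 + (-11/(9*(-4)) - 4/26) = -5 + (-11/(-36) - 4*1/26) = -5 + (-11*(-1/36) - 2/13) = -5 + (11/36 - 2/13) = -5 + 71/468 = -2269/468 ≈ -4.8483)
(((N - 1*(-2)) + j) + W)*78 = (((-2269/468 - 1*(-2)) - 46) + 62)*78 = (((-2269/468 + 2) - 46) + 62)*78 = ((-1333/468 - 46) + 62)*78 = (-22861/468 + 62)*78 = (6155/468)*78 = 6155/6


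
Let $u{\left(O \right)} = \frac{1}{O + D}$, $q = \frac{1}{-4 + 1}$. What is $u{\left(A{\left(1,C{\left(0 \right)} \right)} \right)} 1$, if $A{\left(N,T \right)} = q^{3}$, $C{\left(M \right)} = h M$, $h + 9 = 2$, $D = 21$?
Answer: $\frac{27}{566} \approx 0.047703$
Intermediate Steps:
$h = -7$ ($h = -9 + 2 = -7$)
$C{\left(M \right)} = - 7 M$
$q = - \frac{1}{3}$ ($q = \frac{1}{-3} = - \frac{1}{3} \approx -0.33333$)
$A{\left(N,T \right)} = - \frac{1}{27}$ ($A{\left(N,T \right)} = \left(- \frac{1}{3}\right)^{3} = - \frac{1}{27}$)
$u{\left(O \right)} = \frac{1}{21 + O}$ ($u{\left(O \right)} = \frac{1}{O + 21} = \frac{1}{21 + O}$)
$u{\left(A{\left(1,C{\left(0 \right)} \right)} \right)} 1 = \frac{1}{21 - \frac{1}{27}} \cdot 1 = \frac{1}{\frac{566}{27}} \cdot 1 = \frac{27}{566} \cdot 1 = \frac{27}{566}$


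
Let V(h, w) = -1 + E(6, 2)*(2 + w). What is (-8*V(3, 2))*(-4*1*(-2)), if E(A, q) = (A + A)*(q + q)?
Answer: -12224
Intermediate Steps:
E(A, q) = 4*A*q (E(A, q) = (2*A)*(2*q) = 4*A*q)
V(h, w) = 95 + 48*w (V(h, w) = -1 + (4*6*2)*(2 + w) = -1 + 48*(2 + w) = -1 + (96 + 48*w) = 95 + 48*w)
(-8*V(3, 2))*(-4*1*(-2)) = (-8*(95 + 48*2))*(-4*1*(-2)) = (-8*(95 + 96))*(-4*(-2)) = -8*191*8 = -1528*8 = -12224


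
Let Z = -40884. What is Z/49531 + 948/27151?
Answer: -1063086096/1344816181 ≈ -0.79051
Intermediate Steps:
Z/49531 + 948/27151 = -40884/49531 + 948/27151 = -1063086096/1344816181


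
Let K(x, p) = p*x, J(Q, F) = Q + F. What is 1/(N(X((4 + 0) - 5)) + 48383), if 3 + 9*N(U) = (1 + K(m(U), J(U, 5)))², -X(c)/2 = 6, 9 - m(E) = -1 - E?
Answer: 3/145223 ≈ 2.0658e-5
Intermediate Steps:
m(E) = 10 + E (m(E) = 9 - (-1 - E) = 9 + (1 + E) = 10 + E)
J(Q, F) = F + Q
X(c) = -12 (X(c) = -2*6 = -12)
N(U) = -⅓ + (1 + (5 + U)*(10 + U))²/9
1/(N(X((4 + 0) - 5)) + 48383) = 1/((-⅓ + (1 + (5 - 12)*(10 - 12))²/9) + 48383) = 1/((-⅓ + (1 - 7*(-2))²/9) + 48383) = 1/((-⅓ + (1 + 14)²/9) + 48383) = 1/((-⅓ + (⅑)*15²) + 48383) = 1/((-⅓ + (⅑)*225) + 48383) = 1/((-⅓ + 25) + 48383) = 1/(74/3 + 48383) = 1/(145223/3) = 3/145223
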